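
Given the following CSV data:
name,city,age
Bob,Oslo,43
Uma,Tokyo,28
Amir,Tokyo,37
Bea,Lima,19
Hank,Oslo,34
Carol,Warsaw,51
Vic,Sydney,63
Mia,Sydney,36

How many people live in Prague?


Scanning city column for 'Prague':
Total matches: 0

ANSWER: 0


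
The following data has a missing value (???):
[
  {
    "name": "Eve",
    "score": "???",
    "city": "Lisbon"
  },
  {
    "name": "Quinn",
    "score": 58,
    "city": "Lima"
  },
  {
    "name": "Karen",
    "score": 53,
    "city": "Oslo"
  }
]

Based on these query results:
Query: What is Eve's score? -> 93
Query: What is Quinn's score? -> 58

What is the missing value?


The missing value is Eve's score
From query: Eve's score = 93

ANSWER: 93


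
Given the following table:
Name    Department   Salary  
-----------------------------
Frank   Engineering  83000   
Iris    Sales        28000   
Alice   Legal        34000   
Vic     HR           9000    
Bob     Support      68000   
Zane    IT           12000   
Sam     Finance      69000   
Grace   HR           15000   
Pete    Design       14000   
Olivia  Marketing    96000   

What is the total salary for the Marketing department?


Marketing department members:
  Olivia: 96000
Total = 96000 = 96000

ANSWER: 96000


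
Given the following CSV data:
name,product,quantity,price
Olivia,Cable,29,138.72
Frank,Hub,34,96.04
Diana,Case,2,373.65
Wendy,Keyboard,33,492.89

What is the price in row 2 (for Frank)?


Row 2: Frank
Column 'price' = 96.04

ANSWER: 96.04


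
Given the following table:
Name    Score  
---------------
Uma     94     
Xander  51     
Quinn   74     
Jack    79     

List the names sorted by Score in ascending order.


Sorting by Score (ascending):
  Xander: 51
  Quinn: 74
  Jack: 79
  Uma: 94


ANSWER: Xander, Quinn, Jack, Uma


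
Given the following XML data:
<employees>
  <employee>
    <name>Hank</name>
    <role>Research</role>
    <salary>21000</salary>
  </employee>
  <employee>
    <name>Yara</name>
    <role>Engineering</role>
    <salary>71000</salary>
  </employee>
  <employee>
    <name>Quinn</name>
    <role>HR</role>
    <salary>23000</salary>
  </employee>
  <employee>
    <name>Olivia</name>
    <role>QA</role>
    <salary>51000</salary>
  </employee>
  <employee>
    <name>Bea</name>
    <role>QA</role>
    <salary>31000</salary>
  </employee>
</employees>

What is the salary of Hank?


Searching for <employee> with <name>Hank</name>
Found at position 1
<salary>21000</salary>

ANSWER: 21000


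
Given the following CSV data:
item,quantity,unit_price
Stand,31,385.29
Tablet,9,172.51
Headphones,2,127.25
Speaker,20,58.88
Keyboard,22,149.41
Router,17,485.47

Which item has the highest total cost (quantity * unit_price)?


Computing row totals:
  Stand: 11943.99
  Tablet: 1552.59
  Headphones: 254.5
  Speaker: 1177.6
  Keyboard: 3287.02
  Router: 8252.99
Maximum: Stand (11943.99)

ANSWER: Stand


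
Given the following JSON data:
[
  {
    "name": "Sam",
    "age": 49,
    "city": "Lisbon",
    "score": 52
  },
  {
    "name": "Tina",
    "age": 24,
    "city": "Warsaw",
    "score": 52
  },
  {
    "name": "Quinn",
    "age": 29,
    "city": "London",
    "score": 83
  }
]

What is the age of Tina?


Looking up record where name = Tina
Record index: 1
Field 'age' = 24

ANSWER: 24


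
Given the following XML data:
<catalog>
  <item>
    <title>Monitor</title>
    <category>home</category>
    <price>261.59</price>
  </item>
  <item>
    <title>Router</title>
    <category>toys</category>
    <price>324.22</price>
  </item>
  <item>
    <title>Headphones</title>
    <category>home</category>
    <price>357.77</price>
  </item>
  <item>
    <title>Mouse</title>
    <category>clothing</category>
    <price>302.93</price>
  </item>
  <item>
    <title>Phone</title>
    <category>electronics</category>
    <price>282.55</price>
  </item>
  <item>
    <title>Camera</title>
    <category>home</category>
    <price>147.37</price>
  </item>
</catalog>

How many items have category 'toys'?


Scanning <item> elements for <category>toys</category>:
  Item 2: Router -> MATCH
Count: 1

ANSWER: 1


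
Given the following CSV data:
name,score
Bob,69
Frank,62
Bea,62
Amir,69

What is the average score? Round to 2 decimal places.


Scores: 69, 62, 62, 69
Sum = 262
Count = 4
Average = 262 / 4 = 65.50

ANSWER: 65.50


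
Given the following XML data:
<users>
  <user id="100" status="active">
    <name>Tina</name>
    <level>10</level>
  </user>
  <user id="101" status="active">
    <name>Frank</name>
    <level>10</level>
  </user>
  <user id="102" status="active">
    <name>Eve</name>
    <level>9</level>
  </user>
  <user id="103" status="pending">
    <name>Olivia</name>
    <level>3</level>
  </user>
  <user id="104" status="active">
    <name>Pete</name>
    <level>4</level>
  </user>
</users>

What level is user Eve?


Finding user: Eve
<level>9</level>

ANSWER: 9


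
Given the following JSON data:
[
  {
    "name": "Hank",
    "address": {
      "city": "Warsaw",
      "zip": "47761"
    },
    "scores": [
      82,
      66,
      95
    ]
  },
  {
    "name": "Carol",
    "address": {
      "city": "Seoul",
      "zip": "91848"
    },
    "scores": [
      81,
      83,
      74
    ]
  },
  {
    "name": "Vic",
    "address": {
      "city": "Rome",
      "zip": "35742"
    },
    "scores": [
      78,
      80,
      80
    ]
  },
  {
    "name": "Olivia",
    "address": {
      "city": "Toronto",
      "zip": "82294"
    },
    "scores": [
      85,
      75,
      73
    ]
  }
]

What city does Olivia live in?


Path: records[3].address.city
Value: Toronto

ANSWER: Toronto


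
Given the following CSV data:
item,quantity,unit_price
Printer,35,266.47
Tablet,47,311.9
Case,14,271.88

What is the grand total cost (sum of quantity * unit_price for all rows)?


Computing row totals:
  Printer: 35 * 266.47 = 9326.45
  Tablet: 47 * 311.9 = 14659.3
  Case: 14 * 271.88 = 3806.32
Grand total = 9326.45 + 14659.3 + 3806.32 = 27792.07

ANSWER: 27792.07


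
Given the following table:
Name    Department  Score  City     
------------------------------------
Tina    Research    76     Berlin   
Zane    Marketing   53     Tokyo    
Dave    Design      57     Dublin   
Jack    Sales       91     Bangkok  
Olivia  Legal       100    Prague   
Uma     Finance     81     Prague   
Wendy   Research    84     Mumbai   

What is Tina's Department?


Row 1: Tina
Department = Research

ANSWER: Research


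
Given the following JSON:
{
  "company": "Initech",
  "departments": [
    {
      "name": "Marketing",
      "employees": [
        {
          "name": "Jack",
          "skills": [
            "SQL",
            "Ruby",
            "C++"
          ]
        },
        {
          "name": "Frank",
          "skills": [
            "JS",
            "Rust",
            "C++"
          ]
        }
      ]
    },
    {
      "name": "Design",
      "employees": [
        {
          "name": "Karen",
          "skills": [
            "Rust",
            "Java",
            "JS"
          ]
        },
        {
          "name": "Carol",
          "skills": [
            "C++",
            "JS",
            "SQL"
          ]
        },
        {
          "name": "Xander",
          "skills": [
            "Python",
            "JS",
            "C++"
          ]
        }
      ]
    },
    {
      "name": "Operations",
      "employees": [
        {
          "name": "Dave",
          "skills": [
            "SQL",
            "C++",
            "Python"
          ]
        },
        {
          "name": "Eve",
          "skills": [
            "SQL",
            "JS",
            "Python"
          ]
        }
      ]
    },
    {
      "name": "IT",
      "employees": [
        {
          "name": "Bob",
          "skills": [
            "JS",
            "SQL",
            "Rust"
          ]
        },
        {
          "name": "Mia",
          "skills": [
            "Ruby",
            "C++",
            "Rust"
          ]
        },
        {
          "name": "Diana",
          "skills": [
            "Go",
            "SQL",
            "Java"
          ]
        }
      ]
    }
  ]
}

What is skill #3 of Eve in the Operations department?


Path: departments[2].employees[1].skills[2]
Value: Python

ANSWER: Python


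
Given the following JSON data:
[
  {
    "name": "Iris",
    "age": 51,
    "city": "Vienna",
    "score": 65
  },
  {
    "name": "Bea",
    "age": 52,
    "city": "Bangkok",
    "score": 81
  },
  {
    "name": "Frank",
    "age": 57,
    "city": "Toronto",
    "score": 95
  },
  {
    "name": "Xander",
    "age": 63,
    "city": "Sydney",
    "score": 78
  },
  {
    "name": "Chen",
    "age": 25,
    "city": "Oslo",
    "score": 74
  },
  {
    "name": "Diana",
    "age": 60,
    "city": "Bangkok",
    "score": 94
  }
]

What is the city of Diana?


Looking up record where name = Diana
Record index: 5
Field 'city' = Bangkok

ANSWER: Bangkok


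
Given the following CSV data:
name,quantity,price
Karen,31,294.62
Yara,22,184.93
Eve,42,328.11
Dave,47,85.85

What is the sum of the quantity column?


Values in 'quantity' column:
  Row 1: 31
  Row 2: 22
  Row 3: 42
  Row 4: 47
Sum = 31 + 22 + 42 + 47 = 142

ANSWER: 142


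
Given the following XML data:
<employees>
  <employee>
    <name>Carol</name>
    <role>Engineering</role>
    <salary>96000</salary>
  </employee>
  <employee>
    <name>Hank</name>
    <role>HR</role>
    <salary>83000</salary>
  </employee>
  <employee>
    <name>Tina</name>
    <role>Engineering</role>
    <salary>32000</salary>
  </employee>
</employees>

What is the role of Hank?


Searching for <employee> with <name>Hank</name>
Found at position 2
<role>HR</role>

ANSWER: HR


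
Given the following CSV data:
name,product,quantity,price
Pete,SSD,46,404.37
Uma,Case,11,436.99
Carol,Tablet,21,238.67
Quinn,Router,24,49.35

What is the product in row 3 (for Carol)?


Row 3: Carol
Column 'product' = Tablet

ANSWER: Tablet


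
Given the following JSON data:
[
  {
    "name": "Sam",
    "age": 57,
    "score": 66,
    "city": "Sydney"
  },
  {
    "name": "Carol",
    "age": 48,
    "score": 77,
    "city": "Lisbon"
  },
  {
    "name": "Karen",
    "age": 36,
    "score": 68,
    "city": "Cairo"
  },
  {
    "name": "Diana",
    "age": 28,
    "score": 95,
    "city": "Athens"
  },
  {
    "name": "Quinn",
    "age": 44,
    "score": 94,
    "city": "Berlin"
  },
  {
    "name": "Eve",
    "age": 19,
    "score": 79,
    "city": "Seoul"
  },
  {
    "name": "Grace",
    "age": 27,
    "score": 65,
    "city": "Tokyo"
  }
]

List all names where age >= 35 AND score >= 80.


Checking both conditions:
  Sam (age=57, score=66) -> no
  Carol (age=48, score=77) -> no
  Karen (age=36, score=68) -> no
  Diana (age=28, score=95) -> no
  Quinn (age=44, score=94) -> YES
  Eve (age=19, score=79) -> no
  Grace (age=27, score=65) -> no


ANSWER: Quinn


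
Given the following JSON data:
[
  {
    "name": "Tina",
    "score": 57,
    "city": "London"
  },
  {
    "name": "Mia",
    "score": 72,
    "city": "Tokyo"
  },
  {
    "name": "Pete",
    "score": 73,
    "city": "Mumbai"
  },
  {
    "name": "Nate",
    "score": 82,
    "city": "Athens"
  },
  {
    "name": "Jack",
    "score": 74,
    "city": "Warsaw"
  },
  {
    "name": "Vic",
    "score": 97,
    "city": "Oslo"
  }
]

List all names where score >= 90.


Filtering records where score >= 90:
  Tina (score=57) -> no
  Mia (score=72) -> no
  Pete (score=73) -> no
  Nate (score=82) -> no
  Jack (score=74) -> no
  Vic (score=97) -> YES


ANSWER: Vic


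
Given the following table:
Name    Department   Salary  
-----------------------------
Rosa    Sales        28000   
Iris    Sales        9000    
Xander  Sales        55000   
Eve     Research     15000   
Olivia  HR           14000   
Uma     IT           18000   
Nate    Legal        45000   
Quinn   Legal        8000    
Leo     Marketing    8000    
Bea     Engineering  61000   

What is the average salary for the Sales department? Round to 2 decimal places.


Sales department members:
  Rosa: 28000
  Iris: 9000
  Xander: 55000
Sum = 92000
Count = 3
Average = 92000 / 3 = 30666.67

ANSWER: 30666.67


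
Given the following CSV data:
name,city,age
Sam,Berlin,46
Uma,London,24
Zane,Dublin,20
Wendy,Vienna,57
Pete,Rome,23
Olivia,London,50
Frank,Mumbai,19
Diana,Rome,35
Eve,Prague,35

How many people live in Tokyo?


Scanning city column for 'Tokyo':
Total matches: 0

ANSWER: 0


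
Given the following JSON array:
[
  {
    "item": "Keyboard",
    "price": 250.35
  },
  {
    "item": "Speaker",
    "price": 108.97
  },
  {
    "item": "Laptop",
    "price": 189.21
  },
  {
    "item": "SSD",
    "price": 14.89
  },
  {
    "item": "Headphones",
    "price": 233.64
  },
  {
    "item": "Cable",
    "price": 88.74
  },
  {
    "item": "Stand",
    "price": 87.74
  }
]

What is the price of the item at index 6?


Array index 6 -> Stand
price = 87.74

ANSWER: 87.74


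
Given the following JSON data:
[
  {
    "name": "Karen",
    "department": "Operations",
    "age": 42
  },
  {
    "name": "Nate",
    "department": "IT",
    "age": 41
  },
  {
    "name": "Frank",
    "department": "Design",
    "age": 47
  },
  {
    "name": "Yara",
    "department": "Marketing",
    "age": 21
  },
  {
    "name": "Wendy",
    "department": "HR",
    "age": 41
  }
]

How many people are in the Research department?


Scanning records for department = Research
  No matches found
Count: 0

ANSWER: 0


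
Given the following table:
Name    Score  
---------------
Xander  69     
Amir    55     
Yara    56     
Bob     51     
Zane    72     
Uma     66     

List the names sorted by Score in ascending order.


Sorting by Score (ascending):
  Bob: 51
  Amir: 55
  Yara: 56
  Uma: 66
  Xander: 69
  Zane: 72


ANSWER: Bob, Amir, Yara, Uma, Xander, Zane


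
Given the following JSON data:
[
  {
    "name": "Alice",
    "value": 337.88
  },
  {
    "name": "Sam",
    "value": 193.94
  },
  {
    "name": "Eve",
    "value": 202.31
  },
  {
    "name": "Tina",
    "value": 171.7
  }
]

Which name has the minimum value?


Comparing values:
  Alice: 337.88
  Sam: 193.94
  Eve: 202.31
  Tina: 171.7
Minimum: Tina (171.7)

ANSWER: Tina


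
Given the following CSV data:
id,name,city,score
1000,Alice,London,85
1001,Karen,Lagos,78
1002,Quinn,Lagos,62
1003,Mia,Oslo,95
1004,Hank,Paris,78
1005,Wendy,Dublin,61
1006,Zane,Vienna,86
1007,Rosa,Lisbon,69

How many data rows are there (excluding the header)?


Counting rows (excluding header):
Header: id,name,city,score
Data rows: 8

ANSWER: 8


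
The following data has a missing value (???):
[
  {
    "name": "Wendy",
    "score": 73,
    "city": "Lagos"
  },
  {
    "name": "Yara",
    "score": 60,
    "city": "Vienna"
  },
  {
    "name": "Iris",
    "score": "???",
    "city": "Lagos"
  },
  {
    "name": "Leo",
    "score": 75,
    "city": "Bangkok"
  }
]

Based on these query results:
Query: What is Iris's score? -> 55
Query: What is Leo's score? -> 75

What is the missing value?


The missing value is Iris's score
From query: Iris's score = 55

ANSWER: 55


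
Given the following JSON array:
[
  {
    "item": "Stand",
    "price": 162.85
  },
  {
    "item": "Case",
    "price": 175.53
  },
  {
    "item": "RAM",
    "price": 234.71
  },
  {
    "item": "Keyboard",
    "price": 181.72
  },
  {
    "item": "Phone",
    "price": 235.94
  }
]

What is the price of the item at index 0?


Array index 0 -> Stand
price = 162.85

ANSWER: 162.85


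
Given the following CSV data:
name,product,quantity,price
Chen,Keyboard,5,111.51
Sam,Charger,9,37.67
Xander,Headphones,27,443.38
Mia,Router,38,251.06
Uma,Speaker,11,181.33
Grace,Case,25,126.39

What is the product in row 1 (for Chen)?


Row 1: Chen
Column 'product' = Keyboard

ANSWER: Keyboard


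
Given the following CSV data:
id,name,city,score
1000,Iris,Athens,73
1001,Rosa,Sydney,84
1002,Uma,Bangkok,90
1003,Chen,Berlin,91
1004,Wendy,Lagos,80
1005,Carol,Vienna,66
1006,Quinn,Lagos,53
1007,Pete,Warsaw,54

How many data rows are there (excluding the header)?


Counting rows (excluding header):
Header: id,name,city,score
Data rows: 8

ANSWER: 8


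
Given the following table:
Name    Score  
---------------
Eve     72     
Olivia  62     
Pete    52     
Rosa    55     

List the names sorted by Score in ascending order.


Sorting by Score (ascending):
  Pete: 52
  Rosa: 55
  Olivia: 62
  Eve: 72


ANSWER: Pete, Rosa, Olivia, Eve


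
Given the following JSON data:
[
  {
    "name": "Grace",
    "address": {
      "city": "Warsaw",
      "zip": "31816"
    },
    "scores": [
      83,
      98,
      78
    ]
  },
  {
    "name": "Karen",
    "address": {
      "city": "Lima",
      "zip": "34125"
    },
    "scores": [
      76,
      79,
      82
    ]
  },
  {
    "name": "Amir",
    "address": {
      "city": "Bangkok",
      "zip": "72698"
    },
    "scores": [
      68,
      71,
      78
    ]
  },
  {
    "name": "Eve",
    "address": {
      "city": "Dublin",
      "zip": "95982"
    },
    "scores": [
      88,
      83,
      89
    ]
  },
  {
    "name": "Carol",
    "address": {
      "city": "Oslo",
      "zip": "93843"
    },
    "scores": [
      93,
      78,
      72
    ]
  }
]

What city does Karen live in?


Path: records[1].address.city
Value: Lima

ANSWER: Lima


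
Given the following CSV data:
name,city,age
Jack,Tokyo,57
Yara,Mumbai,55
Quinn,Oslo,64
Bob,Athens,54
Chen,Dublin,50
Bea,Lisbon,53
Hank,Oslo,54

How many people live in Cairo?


Scanning city column for 'Cairo':
Total matches: 0

ANSWER: 0


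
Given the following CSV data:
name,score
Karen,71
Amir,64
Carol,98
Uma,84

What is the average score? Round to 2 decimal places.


Scores: 71, 64, 98, 84
Sum = 317
Count = 4
Average = 317 / 4 = 79.25

ANSWER: 79.25


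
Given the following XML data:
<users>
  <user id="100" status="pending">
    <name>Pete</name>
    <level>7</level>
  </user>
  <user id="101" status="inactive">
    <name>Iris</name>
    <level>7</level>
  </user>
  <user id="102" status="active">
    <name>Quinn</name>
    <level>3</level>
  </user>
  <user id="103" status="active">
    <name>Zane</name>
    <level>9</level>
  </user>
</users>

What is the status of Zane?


Finding user with name = Zane
user id="103" status="active"

ANSWER: active


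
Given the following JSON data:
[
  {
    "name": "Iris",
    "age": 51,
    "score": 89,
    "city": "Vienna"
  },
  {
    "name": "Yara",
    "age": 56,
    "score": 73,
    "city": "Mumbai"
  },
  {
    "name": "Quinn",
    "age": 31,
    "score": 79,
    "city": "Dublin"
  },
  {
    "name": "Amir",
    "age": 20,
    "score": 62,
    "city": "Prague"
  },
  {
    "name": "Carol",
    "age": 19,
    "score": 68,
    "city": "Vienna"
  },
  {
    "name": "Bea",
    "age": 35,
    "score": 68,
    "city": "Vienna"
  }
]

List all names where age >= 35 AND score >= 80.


Checking both conditions:
  Iris (age=51, score=89) -> YES
  Yara (age=56, score=73) -> no
  Quinn (age=31, score=79) -> no
  Amir (age=20, score=62) -> no
  Carol (age=19, score=68) -> no
  Bea (age=35, score=68) -> no


ANSWER: Iris


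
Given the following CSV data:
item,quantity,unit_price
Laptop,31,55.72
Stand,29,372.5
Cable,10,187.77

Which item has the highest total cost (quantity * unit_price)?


Computing row totals:
  Laptop: 1727.32
  Stand: 10802.5
  Cable: 1877.7
Maximum: Stand (10802.5)

ANSWER: Stand


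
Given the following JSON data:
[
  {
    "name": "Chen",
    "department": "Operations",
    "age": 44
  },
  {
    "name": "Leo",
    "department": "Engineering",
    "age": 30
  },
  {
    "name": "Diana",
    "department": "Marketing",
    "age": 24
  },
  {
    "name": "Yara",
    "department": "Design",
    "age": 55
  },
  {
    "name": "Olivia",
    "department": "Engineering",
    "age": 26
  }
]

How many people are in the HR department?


Scanning records for department = HR
  No matches found
Count: 0

ANSWER: 0


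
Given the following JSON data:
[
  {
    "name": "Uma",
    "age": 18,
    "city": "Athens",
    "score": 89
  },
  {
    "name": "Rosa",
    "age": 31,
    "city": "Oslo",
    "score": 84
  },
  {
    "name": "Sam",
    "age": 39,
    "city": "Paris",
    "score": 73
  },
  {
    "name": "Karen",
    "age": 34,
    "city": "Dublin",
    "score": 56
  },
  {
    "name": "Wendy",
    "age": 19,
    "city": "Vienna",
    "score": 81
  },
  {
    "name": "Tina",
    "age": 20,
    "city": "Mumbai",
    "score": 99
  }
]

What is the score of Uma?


Looking up record where name = Uma
Record index: 0
Field 'score' = 89

ANSWER: 89


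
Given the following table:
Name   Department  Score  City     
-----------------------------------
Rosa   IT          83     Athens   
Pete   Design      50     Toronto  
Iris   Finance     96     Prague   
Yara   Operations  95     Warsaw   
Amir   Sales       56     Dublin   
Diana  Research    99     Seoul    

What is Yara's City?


Row 4: Yara
City = Warsaw

ANSWER: Warsaw


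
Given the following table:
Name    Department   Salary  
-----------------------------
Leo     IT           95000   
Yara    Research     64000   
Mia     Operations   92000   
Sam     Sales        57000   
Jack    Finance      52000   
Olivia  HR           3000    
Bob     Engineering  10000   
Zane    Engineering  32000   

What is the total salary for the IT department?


IT department members:
  Leo: 95000
Total = 95000 = 95000

ANSWER: 95000


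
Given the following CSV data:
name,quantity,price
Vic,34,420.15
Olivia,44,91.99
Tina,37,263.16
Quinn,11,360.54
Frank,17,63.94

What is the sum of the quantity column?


Values in 'quantity' column:
  Row 1: 34
  Row 2: 44
  Row 3: 37
  Row 4: 11
  Row 5: 17
Sum = 34 + 44 + 37 + 11 + 17 = 143

ANSWER: 143


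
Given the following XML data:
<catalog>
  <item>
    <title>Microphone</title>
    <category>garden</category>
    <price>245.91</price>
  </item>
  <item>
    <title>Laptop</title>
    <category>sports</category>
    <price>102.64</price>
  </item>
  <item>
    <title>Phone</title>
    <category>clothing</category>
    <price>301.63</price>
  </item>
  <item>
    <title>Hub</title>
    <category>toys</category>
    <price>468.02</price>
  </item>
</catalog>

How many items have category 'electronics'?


Scanning <item> elements for <category>electronics</category>:
Count: 0

ANSWER: 0


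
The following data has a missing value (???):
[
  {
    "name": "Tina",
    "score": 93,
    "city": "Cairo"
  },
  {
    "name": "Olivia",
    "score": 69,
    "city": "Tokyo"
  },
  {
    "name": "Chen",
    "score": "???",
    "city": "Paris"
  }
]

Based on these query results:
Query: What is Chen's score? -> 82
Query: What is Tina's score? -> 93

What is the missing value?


The missing value is Chen's score
From query: Chen's score = 82

ANSWER: 82


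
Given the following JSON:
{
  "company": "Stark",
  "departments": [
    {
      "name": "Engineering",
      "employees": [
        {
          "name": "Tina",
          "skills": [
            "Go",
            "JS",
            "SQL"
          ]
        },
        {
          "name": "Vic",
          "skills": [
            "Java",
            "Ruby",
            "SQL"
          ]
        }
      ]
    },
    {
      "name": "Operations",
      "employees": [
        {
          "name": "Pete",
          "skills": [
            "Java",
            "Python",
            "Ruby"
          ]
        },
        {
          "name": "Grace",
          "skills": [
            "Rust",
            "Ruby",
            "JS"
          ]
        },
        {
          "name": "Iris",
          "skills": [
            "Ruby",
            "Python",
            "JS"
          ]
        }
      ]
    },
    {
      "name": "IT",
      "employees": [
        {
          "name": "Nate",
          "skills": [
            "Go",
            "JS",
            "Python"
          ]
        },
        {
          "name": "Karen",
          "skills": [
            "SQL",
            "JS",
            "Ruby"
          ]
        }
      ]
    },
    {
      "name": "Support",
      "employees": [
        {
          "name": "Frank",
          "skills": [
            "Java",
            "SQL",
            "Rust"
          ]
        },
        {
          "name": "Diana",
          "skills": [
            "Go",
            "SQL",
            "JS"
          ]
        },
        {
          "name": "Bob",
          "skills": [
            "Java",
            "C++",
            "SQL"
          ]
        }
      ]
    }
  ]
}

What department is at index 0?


Path: departments[0].name
Value: Engineering

ANSWER: Engineering


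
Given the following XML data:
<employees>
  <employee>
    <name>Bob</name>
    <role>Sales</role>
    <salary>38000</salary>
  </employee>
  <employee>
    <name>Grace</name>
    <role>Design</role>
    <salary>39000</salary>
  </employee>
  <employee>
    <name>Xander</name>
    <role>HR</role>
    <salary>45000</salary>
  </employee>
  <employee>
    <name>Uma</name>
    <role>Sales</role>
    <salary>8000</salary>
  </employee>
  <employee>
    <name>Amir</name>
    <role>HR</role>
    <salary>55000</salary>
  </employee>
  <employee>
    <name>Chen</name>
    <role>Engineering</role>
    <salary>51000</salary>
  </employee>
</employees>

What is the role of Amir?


Searching for <employee> with <name>Amir</name>
Found at position 5
<role>HR</role>

ANSWER: HR


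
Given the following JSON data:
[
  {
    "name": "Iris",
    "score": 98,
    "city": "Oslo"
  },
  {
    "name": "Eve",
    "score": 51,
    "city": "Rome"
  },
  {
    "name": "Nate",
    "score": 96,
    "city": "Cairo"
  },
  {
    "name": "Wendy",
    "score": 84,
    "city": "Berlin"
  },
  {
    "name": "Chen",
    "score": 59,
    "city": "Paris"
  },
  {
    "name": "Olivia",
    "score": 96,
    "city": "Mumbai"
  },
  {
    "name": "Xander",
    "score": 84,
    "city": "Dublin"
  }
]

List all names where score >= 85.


Filtering records where score >= 85:
  Iris (score=98) -> YES
  Eve (score=51) -> no
  Nate (score=96) -> YES
  Wendy (score=84) -> no
  Chen (score=59) -> no
  Olivia (score=96) -> YES
  Xander (score=84) -> no


ANSWER: Iris, Nate, Olivia


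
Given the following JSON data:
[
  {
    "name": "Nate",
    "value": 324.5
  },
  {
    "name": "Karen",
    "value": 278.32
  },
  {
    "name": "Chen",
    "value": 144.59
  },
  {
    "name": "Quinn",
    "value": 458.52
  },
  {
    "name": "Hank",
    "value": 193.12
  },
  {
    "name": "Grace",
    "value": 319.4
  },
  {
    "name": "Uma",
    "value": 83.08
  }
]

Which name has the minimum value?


Comparing values:
  Nate: 324.5
  Karen: 278.32
  Chen: 144.59
  Quinn: 458.52
  Hank: 193.12
  Grace: 319.4
  Uma: 83.08
Minimum: Uma (83.08)

ANSWER: Uma


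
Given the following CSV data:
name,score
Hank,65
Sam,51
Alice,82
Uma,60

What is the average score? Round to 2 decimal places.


Scores: 65, 51, 82, 60
Sum = 258
Count = 4
Average = 258 / 4 = 64.50

ANSWER: 64.50


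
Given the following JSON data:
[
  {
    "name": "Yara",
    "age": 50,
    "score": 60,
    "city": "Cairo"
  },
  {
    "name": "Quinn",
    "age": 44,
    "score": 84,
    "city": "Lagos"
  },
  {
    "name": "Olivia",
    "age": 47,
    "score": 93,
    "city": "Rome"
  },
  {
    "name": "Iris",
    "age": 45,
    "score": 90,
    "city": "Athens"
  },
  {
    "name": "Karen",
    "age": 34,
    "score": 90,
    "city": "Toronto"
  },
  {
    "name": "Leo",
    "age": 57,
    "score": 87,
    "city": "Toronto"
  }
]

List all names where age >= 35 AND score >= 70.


Checking both conditions:
  Yara (age=50, score=60) -> no
  Quinn (age=44, score=84) -> YES
  Olivia (age=47, score=93) -> YES
  Iris (age=45, score=90) -> YES
  Karen (age=34, score=90) -> no
  Leo (age=57, score=87) -> YES


ANSWER: Quinn, Olivia, Iris, Leo


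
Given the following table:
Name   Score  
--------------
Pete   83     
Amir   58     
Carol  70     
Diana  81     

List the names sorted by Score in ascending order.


Sorting by Score (ascending):
  Amir: 58
  Carol: 70
  Diana: 81
  Pete: 83


ANSWER: Amir, Carol, Diana, Pete


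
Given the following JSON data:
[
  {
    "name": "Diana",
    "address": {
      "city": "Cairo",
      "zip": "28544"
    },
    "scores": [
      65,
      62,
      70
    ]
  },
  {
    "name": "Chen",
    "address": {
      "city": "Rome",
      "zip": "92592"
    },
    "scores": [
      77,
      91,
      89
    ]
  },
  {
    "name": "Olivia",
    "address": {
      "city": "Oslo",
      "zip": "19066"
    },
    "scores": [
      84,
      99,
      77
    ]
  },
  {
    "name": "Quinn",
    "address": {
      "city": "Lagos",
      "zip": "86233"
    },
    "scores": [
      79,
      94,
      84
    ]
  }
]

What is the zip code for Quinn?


Path: records[3].address.zip
Value: 86233

ANSWER: 86233


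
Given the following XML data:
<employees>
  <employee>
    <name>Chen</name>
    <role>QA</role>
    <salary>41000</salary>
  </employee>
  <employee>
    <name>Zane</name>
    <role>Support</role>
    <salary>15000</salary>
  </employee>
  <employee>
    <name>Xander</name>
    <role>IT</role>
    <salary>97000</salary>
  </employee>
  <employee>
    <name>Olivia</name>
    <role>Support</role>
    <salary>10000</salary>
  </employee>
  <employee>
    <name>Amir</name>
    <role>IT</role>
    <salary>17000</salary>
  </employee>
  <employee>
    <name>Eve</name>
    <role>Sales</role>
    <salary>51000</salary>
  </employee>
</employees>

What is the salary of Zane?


Searching for <employee> with <name>Zane</name>
Found at position 2
<salary>15000</salary>

ANSWER: 15000


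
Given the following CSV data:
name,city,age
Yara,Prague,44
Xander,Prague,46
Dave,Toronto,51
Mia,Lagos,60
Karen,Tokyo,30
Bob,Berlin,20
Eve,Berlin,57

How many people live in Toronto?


Scanning city column for 'Toronto':
  Row 3: Dave -> MATCH
Total matches: 1

ANSWER: 1


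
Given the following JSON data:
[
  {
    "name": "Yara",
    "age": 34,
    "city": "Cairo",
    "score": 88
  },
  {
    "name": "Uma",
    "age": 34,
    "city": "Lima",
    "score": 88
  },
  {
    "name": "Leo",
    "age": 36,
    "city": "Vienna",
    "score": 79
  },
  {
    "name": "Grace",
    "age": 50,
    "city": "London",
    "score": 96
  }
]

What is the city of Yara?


Looking up record where name = Yara
Record index: 0
Field 'city' = Cairo

ANSWER: Cairo


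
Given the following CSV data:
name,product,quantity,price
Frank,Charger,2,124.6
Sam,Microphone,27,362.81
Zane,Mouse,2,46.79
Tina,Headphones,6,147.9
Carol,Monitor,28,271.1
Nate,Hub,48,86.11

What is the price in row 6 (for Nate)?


Row 6: Nate
Column 'price' = 86.11

ANSWER: 86.11


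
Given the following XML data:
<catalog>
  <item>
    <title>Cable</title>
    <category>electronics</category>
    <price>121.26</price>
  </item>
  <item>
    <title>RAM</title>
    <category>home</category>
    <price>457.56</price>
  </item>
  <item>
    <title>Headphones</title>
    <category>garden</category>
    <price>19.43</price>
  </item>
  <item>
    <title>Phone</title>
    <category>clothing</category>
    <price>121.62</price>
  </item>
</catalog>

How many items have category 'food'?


Scanning <item> elements for <category>food</category>:
Count: 0

ANSWER: 0


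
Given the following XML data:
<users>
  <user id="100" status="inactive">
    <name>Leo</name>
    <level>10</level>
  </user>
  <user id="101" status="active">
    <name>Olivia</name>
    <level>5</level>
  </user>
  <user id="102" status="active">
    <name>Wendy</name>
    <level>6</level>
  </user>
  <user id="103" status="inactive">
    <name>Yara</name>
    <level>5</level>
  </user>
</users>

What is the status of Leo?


Finding user with name = Leo
user id="100" status="inactive"

ANSWER: inactive


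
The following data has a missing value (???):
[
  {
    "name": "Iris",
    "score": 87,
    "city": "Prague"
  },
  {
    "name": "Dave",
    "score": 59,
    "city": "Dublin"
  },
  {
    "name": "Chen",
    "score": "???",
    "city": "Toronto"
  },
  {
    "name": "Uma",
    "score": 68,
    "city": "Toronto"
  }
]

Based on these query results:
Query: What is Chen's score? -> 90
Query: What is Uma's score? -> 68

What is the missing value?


The missing value is Chen's score
From query: Chen's score = 90

ANSWER: 90


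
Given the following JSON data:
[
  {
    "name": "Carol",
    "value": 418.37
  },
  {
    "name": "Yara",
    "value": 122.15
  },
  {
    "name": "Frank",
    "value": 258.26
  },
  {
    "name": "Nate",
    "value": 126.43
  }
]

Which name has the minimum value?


Comparing values:
  Carol: 418.37
  Yara: 122.15
  Frank: 258.26
  Nate: 126.43
Minimum: Yara (122.15)

ANSWER: Yara


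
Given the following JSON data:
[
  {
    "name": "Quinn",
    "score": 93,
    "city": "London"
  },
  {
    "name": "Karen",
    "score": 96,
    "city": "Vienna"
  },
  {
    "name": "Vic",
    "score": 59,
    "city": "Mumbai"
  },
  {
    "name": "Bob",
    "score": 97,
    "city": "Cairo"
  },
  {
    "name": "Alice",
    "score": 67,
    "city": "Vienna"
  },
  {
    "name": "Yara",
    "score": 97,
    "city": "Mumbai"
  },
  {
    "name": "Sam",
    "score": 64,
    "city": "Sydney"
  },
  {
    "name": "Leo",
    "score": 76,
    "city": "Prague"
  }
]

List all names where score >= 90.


Filtering records where score >= 90:
  Quinn (score=93) -> YES
  Karen (score=96) -> YES
  Vic (score=59) -> no
  Bob (score=97) -> YES
  Alice (score=67) -> no
  Yara (score=97) -> YES
  Sam (score=64) -> no
  Leo (score=76) -> no


ANSWER: Quinn, Karen, Bob, Yara


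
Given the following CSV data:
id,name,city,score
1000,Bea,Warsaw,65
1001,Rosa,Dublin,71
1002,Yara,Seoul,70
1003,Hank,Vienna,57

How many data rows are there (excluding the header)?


Counting rows (excluding header):
Header: id,name,city,score
Data rows: 4

ANSWER: 4


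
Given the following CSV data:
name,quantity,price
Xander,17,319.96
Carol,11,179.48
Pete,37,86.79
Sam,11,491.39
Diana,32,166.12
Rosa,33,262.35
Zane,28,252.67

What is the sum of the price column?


Values in 'price' column:
  Row 1: 319.96
  Row 2: 179.48
  Row 3: 86.79
  Row 4: 491.39
  Row 5: 166.12
  Row 6: 262.35
  Row 7: 252.67
Sum = 319.96 + 179.48 + 86.79 + 491.39 + 166.12 + 262.35 + 252.67 = 1758.76

ANSWER: 1758.76


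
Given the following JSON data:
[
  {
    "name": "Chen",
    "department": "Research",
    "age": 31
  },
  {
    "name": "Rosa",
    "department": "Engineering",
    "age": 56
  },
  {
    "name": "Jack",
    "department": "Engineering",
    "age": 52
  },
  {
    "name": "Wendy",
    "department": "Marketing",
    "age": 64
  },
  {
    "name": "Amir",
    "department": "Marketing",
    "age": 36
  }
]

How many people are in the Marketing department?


Scanning records for department = Marketing
  Record 3: Wendy
  Record 4: Amir
Count: 2

ANSWER: 2


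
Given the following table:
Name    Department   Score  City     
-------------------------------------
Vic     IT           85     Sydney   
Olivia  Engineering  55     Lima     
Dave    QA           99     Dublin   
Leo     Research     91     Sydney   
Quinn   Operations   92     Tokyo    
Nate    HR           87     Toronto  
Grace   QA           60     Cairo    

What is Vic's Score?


Row 1: Vic
Score = 85

ANSWER: 85


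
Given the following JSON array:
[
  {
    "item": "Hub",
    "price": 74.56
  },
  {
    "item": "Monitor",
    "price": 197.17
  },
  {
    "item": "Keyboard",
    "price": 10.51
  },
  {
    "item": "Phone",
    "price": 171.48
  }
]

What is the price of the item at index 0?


Array index 0 -> Hub
price = 74.56

ANSWER: 74.56


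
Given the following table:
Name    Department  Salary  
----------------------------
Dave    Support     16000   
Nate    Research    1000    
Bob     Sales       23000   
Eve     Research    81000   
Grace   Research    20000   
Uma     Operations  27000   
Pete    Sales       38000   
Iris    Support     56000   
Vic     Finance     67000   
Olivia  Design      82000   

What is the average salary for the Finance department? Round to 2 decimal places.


Finance department members:
  Vic: 67000
Sum = 67000
Count = 1
Average = 67000 / 1 = 67000.00

ANSWER: 67000.00


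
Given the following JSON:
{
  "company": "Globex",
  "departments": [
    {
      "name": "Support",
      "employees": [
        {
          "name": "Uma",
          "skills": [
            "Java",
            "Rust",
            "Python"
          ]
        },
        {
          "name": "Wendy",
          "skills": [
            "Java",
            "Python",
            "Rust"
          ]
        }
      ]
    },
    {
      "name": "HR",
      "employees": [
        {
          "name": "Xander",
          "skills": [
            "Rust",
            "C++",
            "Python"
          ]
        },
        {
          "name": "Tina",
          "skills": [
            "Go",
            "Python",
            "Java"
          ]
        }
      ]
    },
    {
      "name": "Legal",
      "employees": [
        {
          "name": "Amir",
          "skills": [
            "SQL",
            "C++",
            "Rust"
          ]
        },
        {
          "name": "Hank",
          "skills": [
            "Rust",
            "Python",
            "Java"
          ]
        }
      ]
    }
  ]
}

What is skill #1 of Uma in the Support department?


Path: departments[0].employees[0].skills[0]
Value: Java

ANSWER: Java


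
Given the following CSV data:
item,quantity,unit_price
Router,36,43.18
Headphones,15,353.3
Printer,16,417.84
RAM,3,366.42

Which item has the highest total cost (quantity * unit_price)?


Computing row totals:
  Router: 1554.48
  Headphones: 5299.5
  Printer: 6685.44
  RAM: 1099.26
Maximum: Printer (6685.44)

ANSWER: Printer


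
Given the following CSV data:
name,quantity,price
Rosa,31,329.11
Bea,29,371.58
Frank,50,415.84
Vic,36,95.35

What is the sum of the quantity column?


Values in 'quantity' column:
  Row 1: 31
  Row 2: 29
  Row 3: 50
  Row 4: 36
Sum = 31 + 29 + 50 + 36 = 146

ANSWER: 146


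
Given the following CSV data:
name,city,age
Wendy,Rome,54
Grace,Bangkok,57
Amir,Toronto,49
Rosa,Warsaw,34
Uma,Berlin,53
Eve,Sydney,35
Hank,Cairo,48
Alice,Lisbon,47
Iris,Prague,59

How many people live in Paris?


Scanning city column for 'Paris':
Total matches: 0

ANSWER: 0


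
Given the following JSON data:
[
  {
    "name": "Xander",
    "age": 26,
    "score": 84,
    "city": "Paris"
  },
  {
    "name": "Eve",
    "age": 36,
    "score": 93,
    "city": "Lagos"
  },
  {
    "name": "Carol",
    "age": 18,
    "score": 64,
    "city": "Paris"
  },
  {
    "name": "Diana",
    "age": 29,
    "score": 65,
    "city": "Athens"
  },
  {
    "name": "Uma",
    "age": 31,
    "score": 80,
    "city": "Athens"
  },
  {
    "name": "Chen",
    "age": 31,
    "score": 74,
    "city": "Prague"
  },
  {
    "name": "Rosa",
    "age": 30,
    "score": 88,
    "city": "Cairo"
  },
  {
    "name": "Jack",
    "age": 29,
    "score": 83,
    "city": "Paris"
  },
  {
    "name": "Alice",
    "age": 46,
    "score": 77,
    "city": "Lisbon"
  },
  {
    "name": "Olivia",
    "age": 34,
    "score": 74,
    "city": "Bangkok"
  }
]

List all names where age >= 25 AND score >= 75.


Checking both conditions:
  Xander (age=26, score=84) -> YES
  Eve (age=36, score=93) -> YES
  Carol (age=18, score=64) -> no
  Diana (age=29, score=65) -> no
  Uma (age=31, score=80) -> YES
  Chen (age=31, score=74) -> no
  Rosa (age=30, score=88) -> YES
  Jack (age=29, score=83) -> YES
  Alice (age=46, score=77) -> YES
  Olivia (age=34, score=74) -> no


ANSWER: Xander, Eve, Uma, Rosa, Jack, Alice


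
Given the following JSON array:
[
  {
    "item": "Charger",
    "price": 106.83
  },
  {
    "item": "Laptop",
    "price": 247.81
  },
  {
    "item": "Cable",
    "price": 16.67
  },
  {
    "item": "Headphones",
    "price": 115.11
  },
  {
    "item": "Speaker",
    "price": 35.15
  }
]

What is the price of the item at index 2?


Array index 2 -> Cable
price = 16.67

ANSWER: 16.67
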